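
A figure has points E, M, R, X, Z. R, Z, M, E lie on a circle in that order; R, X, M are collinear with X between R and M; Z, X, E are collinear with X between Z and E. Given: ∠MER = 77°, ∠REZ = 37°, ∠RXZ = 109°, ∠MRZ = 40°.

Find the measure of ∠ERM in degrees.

∠ERM = 72°

1. ∠RMZ = 37°  [same arc RZ]
2. ∠MXZ = 71°  [linear pair at X on RM]
3. ∠EZM = 72°  [△ZXM]
4. ∠ERM = 72°  [same arc ME]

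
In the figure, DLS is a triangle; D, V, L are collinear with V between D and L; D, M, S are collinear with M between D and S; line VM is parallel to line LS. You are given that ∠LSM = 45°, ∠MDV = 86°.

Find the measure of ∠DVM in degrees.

∠DVM = 49°

1. ∠DSL = 45°  [M on ray SD]
2. ∠LDS = 86°  [V on DL, M on DS]
3. ∠DLS = 49°  [△DLS]
4. ∠DVM = 49°  [VM∥LS, corresponding at V]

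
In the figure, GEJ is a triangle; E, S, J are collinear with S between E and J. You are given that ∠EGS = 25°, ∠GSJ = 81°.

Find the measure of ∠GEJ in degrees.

1. ∠ESG = 99°  [linear pair at S on EJ]
2. ∠GES = 56°  [△GES]
3. ∠GEJ = 56°  [S on ray EJ]

∠GEJ = 56°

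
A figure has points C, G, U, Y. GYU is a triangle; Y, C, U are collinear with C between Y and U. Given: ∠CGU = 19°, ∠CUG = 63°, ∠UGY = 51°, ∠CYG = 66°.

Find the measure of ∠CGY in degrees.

∠CGY = 32°

1. ∠GCU = 98°  [△GCU]
2. ∠GCY = 82°  [linear pair at C on YU]
3. ∠CGY = 32°  [△GYC]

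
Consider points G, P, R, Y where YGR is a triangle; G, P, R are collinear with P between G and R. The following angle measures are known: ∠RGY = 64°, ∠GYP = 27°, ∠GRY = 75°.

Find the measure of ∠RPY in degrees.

∠RPY = 91°

1. ∠PGY = 64°  [P on ray GR]
2. ∠GPY = 89°  [△YGP]
3. ∠RPY = 91°  [linear pair at P on GR]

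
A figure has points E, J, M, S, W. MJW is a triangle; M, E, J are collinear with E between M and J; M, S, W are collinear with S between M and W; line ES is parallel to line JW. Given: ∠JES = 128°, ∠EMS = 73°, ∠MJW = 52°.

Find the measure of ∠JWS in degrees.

1. ∠JMW = 73°  [E on MJ, S on MW]
2. ∠JWM = 55°  [△MJW]
3. ∠JWS = 55°  [S on ray WM]

∠JWS = 55°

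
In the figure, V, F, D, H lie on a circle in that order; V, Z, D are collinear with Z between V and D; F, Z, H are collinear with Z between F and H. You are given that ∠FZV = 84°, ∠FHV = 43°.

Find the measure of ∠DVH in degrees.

1. ∠DZH = 84°  [vertical angles at Z]
2. ∠HZV = 96°  [linear pair at Z on VD]
3. ∠DVH = 41°  [△VZH]

∠DVH = 41°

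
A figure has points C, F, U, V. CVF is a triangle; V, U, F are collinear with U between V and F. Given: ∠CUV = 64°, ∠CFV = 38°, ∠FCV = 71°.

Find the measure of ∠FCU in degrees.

∠FCU = 26°

1. ∠CUF = 116°  [linear pair at U on VF]
2. ∠CFU = 38°  [U on ray FV]
3. ∠FCU = 26°  [△CUF]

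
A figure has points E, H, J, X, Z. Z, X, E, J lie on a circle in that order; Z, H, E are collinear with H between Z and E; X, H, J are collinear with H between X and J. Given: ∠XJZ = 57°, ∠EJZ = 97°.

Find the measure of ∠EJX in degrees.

1. ∠XEZ = 57°  [same arc ZX]
2. ∠EXZ = 83°  [cyclic ZXEJ, opposite ∠X+∠J]
3. ∠EZX = 40°  [△ZXE]
4. ∠EJX = 40°  [same arc XE]

∠EJX = 40°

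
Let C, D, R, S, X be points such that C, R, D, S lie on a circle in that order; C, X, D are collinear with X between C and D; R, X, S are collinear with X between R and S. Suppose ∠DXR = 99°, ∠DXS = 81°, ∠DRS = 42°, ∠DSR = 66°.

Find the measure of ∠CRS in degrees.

∠CRS = 33°

1. ∠CXR = 81°  [linear pair at X on CD]
2. ∠DCR = 66°  [same arc RD]
3. ∠CRS = 33°  [△CXR]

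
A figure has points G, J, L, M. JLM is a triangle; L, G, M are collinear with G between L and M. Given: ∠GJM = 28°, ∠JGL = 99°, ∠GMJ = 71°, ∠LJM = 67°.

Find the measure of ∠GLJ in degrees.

1. ∠JML = 71°  [G on ray ML]
2. ∠JLM = 42°  [△JLM]
3. ∠GLJ = 42°  [G on ray LM]

∠GLJ = 42°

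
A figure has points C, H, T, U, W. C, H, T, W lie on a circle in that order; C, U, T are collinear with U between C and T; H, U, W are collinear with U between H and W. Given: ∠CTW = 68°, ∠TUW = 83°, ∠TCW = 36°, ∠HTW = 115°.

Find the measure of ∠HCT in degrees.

1. ∠CHW = 68°  [same arc CW]
2. ∠CUH = 83°  [vertical angles at U]
3. ∠HCT = 29°  [△CUH]

∠HCT = 29°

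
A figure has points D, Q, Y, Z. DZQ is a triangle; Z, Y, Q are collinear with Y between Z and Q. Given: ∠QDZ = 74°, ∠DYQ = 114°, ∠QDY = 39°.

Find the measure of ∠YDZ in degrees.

1. ∠DQY = 27°  [△DYQ]
2. ∠DYZ = 66°  [linear pair at Y on ZQ]
3. ∠DQZ = 27°  [Y on ray QZ]
4. ∠DZQ = 79°  [△DZQ]
5. ∠DZY = 79°  [Y on ray ZQ]
6. ∠YDZ = 35°  [△DZY]

∠YDZ = 35°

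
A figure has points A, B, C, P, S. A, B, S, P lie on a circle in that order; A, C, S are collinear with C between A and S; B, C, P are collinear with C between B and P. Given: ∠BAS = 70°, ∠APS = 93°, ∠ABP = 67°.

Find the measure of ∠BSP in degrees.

∠BSP = 90°

1. ∠BPS = 70°  [same arc BS]
2. ∠ACB = 43°  [△ACB]
3. ∠ABS = 87°  [cyclic ABSP, opposite ∠B+∠P]
4. ∠BCS = 137°  [linear pair at C on AS]
5. ∠ASB = 23°  [△ABS]
6. ∠PBS = 20°  [△BCS]
7. ∠BSP = 90°  [△BSP]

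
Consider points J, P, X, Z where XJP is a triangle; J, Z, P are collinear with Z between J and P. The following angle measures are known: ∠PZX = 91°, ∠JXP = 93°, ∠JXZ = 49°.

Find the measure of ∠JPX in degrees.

∠JPX = 45°

1. ∠JZX = 89°  [linear pair at Z on JP]
2. ∠XJZ = 42°  [△XJZ]
3. ∠PJX = 42°  [Z on ray JP]
4. ∠JPX = 45°  [△XJP]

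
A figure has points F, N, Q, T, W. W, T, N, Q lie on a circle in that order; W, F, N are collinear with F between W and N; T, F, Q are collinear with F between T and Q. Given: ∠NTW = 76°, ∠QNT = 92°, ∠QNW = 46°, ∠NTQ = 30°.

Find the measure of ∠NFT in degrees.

∠NFT = 104°

1. ∠NQT = 58°  [△TNQ]
2. ∠QTW = 46°  [same arc WQ]
3. ∠NWT = 58°  [same arc TN]
4. ∠TFW = 76°  [△WFT]
5. ∠NFT = 104°  [linear pair at F on WN]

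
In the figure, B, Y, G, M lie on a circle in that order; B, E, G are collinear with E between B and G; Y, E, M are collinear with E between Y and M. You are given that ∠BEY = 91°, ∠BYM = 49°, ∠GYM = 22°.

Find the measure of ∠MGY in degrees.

1. ∠GEM = 91°  [vertical angles at E]
2. ∠BGM = 49°  [same arc BM]
3. ∠GMY = 40°  [△GEM]
4. ∠MGY = 118°  [△YGM]

∠MGY = 118°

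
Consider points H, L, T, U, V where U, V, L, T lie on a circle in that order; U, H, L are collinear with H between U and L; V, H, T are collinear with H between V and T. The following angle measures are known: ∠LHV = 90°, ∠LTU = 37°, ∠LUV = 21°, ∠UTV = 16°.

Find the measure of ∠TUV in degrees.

1. ∠UHV = 90°  [linear pair at H on UL]
2. ∠TVU = 69°  [△UHV]
3. ∠TUV = 95°  [△UVT]

∠TUV = 95°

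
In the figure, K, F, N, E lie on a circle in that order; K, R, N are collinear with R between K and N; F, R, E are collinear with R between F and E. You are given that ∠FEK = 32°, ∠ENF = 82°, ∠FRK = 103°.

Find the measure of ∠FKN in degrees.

1. ∠EKF = 98°  [cyclic KFNE, opposite ∠K+∠N]
2. ∠EFK = 50°  [△KFE]
3. ∠FKN = 27°  [△KRF]

∠FKN = 27°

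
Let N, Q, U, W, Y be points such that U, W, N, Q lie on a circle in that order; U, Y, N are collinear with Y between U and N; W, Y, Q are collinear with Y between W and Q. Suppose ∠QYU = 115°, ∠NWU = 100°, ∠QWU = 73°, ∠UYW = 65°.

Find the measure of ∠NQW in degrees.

∠NQW = 42°

1. ∠NYQ = 65°  [linear pair at Y on UN]
2. ∠QNU = 73°  [same arc UQ]
3. ∠NQW = 42°  [△NYQ]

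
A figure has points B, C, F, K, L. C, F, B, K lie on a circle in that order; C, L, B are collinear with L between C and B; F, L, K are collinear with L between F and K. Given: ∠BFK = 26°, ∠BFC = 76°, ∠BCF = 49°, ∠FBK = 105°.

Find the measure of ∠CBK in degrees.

1. ∠BCK = 26°  [same arc BK]
2. ∠BKC = 104°  [cyclic CFBK, opposite ∠F+∠K]
3. ∠CBK = 50°  [△CBK]

∠CBK = 50°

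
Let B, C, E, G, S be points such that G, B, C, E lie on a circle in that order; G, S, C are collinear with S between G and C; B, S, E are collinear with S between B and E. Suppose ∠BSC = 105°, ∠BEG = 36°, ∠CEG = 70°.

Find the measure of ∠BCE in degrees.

1. ∠ESG = 105°  [vertical angles at S]
2. ∠BCG = 36°  [same arc GB]
3. ∠CGE = 39°  [△GSE]
4. ∠ECG = 71°  [△GCE]
5. ∠CSE = 75°  [linear pair at S on GC]
6. ∠CBE = 39°  [△BSC]
7. ∠BEC = 34°  [△CSE]
8. ∠BCE = 107°  [△BCE]

∠BCE = 107°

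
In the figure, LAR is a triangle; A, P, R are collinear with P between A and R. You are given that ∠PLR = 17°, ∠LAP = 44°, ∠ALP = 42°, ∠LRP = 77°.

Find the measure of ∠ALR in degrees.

1. ∠LAR = 44°  [P on ray AR]
2. ∠ARL = 77°  [P on ray RA]
3. ∠ALR = 59°  [△LAR]

∠ALR = 59°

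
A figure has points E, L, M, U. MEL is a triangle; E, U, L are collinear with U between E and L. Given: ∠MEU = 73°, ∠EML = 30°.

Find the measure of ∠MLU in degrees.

∠MLU = 77°

1. ∠LEM = 73°  [U on ray EL]
2. ∠ELM = 77°  [△MEL]
3. ∠MLU = 77°  [U on ray LE]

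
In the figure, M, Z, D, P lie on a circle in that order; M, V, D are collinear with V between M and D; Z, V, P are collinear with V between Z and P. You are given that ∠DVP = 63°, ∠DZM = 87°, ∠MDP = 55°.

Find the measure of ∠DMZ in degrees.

1. ∠MVZ = 63°  [vertical angles at V]
2. ∠MZP = 55°  [same arc MP]
3. ∠DMZ = 62°  [△MVZ]

∠DMZ = 62°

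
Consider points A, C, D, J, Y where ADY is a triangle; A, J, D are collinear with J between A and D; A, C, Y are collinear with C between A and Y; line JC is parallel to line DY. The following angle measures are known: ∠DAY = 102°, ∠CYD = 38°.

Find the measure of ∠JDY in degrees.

1. ∠AYD = 38°  [C on ray YA]
2. ∠ADY = 40°  [△ADY]
3. ∠JDY = 40°  [J on ray DA]

∠JDY = 40°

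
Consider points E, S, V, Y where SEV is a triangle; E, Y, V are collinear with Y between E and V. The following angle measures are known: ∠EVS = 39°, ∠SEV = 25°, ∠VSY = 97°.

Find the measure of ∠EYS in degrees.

1. ∠SVY = 39°  [Y on ray VE]
2. ∠SYV = 44°  [△SYV]
3. ∠EYS = 136°  [linear pair at Y on EV]

∠EYS = 136°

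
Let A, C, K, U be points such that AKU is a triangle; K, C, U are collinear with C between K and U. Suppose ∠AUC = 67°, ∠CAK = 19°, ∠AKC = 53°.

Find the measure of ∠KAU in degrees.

∠KAU = 60°

1. ∠AUK = 67°  [C on ray UK]
2. ∠AKU = 53°  [C on ray KU]
3. ∠KAU = 60°  [△AKU]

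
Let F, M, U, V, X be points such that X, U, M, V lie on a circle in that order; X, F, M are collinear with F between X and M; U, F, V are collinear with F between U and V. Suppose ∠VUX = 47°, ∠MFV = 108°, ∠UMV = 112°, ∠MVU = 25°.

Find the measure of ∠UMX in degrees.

∠UMX = 65°

1. ∠UFX = 108°  [vertical angles at F]
2. ∠MUV = 43°  [△UMV]
3. ∠MFU = 72°  [linear pair at F on XM]
4. ∠UMX = 65°  [△UFM]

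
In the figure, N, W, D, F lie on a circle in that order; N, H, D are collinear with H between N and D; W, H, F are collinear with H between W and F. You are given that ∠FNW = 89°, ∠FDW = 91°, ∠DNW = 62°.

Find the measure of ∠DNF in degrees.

∠DNF = 27°

1. ∠DFW = 62°  [same arc WD]
2. ∠DWF = 27°  [△WDF]
3. ∠DNF = 27°  [same arc DF]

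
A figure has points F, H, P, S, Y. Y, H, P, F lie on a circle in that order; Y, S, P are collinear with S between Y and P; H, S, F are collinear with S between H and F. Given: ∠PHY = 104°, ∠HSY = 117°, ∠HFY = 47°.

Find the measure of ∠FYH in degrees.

1. ∠HPY = 47°  [same arc YH]
2. ∠HYP = 29°  [△YHP]
3. ∠FHY = 34°  [△YSH]
4. ∠FYH = 99°  [△YHF]

∠FYH = 99°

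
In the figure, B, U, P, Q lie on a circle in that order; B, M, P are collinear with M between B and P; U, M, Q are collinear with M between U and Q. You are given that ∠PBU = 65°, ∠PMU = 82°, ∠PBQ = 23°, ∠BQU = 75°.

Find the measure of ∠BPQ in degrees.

1. ∠PQU = 65°  [same arc UP]
2. ∠BMQ = 82°  [vertical angles at M]
3. ∠PMQ = 98°  [linear pair at M on BP]
4. ∠BPQ = 17°  [△PMQ]

∠BPQ = 17°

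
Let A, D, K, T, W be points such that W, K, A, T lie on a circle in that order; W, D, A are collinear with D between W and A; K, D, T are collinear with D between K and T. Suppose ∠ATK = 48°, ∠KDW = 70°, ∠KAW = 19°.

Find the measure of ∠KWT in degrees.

∠KWT = 99°

1. ∠AWK = 48°  [same arc KA]
2. ∠TKW = 62°  [△WDK]
3. ∠KTW = 19°  [same arc WK]
4. ∠KWT = 99°  [△WKT]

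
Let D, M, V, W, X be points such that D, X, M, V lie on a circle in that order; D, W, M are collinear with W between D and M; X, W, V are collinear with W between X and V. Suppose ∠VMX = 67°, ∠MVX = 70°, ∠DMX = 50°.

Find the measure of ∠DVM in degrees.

1. ∠MDX = 70°  [same arc XM]
2. ∠DXM = 60°  [△DXM]
3. ∠DVM = 120°  [cyclic DXMV, opposite ∠X+∠V]

∠DVM = 120°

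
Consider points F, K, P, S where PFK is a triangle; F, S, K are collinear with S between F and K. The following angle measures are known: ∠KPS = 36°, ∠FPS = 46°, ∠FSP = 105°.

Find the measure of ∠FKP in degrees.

1. ∠KSP = 75°  [linear pair at S on FK]
2. ∠PKS = 69°  [△PSK]
3. ∠FKP = 69°  [S on ray KF]

∠FKP = 69°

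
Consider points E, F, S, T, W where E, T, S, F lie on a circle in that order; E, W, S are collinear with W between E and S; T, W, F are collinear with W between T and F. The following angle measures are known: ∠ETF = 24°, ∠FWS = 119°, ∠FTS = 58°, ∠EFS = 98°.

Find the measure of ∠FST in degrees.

1. ∠ESF = 24°  [same arc EF]
2. ∠SFT = 37°  [△SWF]
3. ∠FST = 85°  [△TSF]

∠FST = 85°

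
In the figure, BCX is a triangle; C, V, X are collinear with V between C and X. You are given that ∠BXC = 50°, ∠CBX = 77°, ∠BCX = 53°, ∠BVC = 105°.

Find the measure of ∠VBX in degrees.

∠VBX = 55°

1. ∠BXV = 50°  [V on ray XC]
2. ∠BVX = 75°  [linear pair at V on CX]
3. ∠VBX = 55°  [△BVX]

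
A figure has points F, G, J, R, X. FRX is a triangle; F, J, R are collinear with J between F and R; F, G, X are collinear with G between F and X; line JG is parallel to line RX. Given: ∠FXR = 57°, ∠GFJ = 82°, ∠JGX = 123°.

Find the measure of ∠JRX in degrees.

∠JRX = 41°

1. ∠FGJ = 57°  [JG∥RX, corresponding at G]
2. ∠FJG = 41°  [△FJG]
3. ∠GJR = 139°  [linear pair at J on FR]
4. ∠JRX = 41°  [JG∥RX, co-interior at R–J]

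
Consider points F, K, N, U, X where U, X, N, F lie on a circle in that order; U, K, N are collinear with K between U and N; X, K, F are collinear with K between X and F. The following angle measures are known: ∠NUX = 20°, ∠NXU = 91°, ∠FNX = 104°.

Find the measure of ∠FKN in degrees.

∠FKN = 125°

1. ∠NFX = 20°  [same arc XN]
2. ∠UNX = 69°  [△UXN]
3. ∠FXN = 56°  [△XNF]
4. ∠UFX = 69°  [same arc UX]
5. ∠FUN = 56°  [same arc NF]
6. ∠FKU = 55°  [△UKF]
7. ∠FKN = 125°  [linear pair at K on UN]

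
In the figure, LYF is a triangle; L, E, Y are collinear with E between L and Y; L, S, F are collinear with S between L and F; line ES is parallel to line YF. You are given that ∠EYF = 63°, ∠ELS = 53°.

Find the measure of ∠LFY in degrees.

1. ∠FYL = 63°  [E on ray YL]
2. ∠FLY = 53°  [E on LY, S on LF]
3. ∠LFY = 64°  [△LYF]

∠LFY = 64°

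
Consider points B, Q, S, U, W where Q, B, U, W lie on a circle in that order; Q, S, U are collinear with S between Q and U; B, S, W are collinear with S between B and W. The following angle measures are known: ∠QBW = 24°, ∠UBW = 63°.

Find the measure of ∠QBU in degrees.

1. ∠QUW = 24°  [same arc QW]
2. ∠UQW = 63°  [same arc UW]
3. ∠QWU = 93°  [△QUW]
4. ∠QBU = 87°  [cyclic QBUW, opposite ∠B+∠W]

∠QBU = 87°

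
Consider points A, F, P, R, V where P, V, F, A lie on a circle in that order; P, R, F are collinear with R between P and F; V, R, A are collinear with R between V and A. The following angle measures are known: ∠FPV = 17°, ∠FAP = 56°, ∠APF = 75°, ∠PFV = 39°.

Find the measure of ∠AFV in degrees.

∠AFV = 88°

1. ∠FAV = 17°  [same arc VF]
2. ∠AVF = 75°  [same arc FA]
3. ∠AFV = 88°  [△VFA]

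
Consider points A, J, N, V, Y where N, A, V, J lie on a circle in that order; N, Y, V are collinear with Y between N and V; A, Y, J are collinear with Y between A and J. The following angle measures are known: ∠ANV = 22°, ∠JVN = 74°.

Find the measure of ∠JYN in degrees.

∠JYN = 96°

1. ∠AJV = 22°  [same arc AV]
2. ∠JYV = 84°  [△VYJ]
3. ∠JYN = 96°  [linear pair at Y on NV]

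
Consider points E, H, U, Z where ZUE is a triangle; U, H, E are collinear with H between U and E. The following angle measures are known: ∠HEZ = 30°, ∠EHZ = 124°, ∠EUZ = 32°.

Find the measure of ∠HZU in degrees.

∠HZU = 92°

1. ∠UHZ = 56°  [linear pair at H on UE]
2. ∠HUZ = 32°  [H on ray UE]
3. ∠HZU = 92°  [△ZUH]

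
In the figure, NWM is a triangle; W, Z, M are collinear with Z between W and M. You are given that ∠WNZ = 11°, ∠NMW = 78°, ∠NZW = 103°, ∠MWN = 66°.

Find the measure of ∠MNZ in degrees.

1. ∠NMZ = 78°  [Z on ray MW]
2. ∠MZN = 77°  [linear pair at Z on WM]
3. ∠MNZ = 25°  [△NZM]

∠MNZ = 25°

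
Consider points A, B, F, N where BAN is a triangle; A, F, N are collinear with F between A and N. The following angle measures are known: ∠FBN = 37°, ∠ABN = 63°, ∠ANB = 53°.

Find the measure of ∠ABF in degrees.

∠ABF = 26°

1. ∠BAN = 64°  [△BAN]
2. ∠BNF = 53°  [F on ray NA]
3. ∠BAF = 64°  [F on ray AN]
4. ∠BFN = 90°  [△BFN]
5. ∠AFB = 90°  [linear pair at F on AN]
6. ∠ABF = 26°  [△BAF]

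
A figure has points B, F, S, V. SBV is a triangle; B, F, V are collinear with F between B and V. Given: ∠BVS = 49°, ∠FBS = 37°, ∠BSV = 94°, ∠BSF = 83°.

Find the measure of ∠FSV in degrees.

∠FSV = 11°

1. ∠FVS = 49°  [F on ray VB]
2. ∠BFS = 60°  [△SBF]
3. ∠SFV = 120°  [linear pair at F on BV]
4. ∠FSV = 11°  [△SFV]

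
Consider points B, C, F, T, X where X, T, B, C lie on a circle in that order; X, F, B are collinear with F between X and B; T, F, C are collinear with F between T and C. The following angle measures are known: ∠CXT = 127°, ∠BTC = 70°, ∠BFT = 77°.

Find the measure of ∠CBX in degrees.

∠CBX = 20°

1. ∠CBT = 53°  [cyclic XTBC, opposite ∠X+∠B]
2. ∠BCT = 57°  [△TBC]
3. ∠CFX = 77°  [vertical angles at F]
4. ∠BFC = 103°  [linear pair at F on XB]
5. ∠CBX = 20°  [△BFC]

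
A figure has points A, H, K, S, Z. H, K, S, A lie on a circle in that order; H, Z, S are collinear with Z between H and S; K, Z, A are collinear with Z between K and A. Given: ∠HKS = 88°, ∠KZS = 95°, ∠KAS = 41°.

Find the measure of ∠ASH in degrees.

1. ∠AZH = 95°  [vertical angles at Z]
2. ∠AZS = 85°  [linear pair at Z on HS]
3. ∠ASH = 54°  [△SZA]

∠ASH = 54°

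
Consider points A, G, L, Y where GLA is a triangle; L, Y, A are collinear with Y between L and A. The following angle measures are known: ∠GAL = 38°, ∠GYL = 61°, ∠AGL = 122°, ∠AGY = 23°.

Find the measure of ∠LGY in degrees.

∠LGY = 99°

1. ∠ALG = 20°  [△GLA]
2. ∠GLY = 20°  [Y on ray LA]
3. ∠LGY = 99°  [△GLY]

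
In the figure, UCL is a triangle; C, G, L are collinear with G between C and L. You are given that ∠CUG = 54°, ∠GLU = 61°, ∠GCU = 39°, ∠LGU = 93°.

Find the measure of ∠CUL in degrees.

∠CUL = 80°

1. ∠CLU = 61°  [G on ray LC]
2. ∠LCU = 39°  [G on ray CL]
3. ∠CUL = 80°  [△UCL]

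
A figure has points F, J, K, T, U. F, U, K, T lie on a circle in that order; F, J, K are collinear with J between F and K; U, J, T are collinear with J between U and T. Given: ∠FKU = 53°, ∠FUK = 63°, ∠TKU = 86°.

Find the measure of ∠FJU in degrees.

∠FJU = 83°

1. ∠FTU = 53°  [same arc FU]
2. ∠KFU = 64°  [△FUK]
3. ∠TFU = 94°  [cyclic FUKT, opposite ∠F+∠K]
4. ∠FUT = 33°  [△FUT]
5. ∠FJU = 83°  [△FJU]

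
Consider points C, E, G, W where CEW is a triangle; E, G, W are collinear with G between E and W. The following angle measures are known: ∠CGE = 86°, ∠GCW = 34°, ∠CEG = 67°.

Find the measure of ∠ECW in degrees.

1. ∠CGW = 94°  [linear pair at G on EW]
2. ∠CWG = 52°  [△CGW]
3. ∠CEW = 67°  [G on ray EW]
4. ∠CWE = 52°  [G on ray WE]
5. ∠ECW = 61°  [△CEW]

∠ECW = 61°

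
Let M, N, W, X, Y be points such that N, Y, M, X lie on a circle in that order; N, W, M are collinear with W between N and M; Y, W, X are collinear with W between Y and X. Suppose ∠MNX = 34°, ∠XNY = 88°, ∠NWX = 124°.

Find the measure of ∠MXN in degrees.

∠MXN = 76°

1. ∠NXY = 22°  [△NWX]
2. ∠NYX = 70°  [△NYX]
3. ∠NMX = 70°  [same arc NX]
4. ∠MXN = 76°  [△NMX]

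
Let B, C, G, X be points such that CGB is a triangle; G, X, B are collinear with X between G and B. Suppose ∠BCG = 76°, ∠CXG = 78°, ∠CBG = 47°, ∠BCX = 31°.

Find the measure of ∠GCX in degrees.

∠GCX = 45°

1. ∠BGC = 57°  [△CGB]
2. ∠CGX = 57°  [X on ray GB]
3. ∠GCX = 45°  [△CGX]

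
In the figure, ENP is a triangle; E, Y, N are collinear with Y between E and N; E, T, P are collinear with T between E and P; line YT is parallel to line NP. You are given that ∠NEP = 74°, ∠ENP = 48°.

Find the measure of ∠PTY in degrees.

∠PTY = 122°

1. ∠EPN = 58°  [△ENP]
2. ∠ETY = 58°  [YT∥NP, corresponding at T]
3. ∠PTY = 122°  [linear pair at T on EP]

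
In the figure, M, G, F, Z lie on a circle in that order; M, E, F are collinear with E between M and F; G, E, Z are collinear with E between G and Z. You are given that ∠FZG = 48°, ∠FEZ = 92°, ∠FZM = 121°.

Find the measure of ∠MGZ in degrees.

∠MGZ = 40°

1. ∠FMG = 48°  [same arc GF]
2. ∠GEM = 92°  [vertical angles at E]
3. ∠MGZ = 40°  [△MEG]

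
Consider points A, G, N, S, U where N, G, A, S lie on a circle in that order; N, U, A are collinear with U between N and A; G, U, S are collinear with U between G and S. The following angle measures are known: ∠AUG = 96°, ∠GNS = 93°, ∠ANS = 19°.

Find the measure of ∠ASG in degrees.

1. ∠GAS = 87°  [cyclic NGAS, opposite ∠N+∠A]
2. ∠AGS = 19°  [same arc AS]
3. ∠ASG = 74°  [△GAS]

∠ASG = 74°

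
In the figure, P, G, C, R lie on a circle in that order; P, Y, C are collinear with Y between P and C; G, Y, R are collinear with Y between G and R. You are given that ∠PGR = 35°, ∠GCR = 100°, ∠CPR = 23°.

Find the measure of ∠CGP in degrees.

1. ∠PCR = 35°  [same arc PR]
2. ∠CRP = 122°  [△PCR]
3. ∠CGP = 58°  [cyclic PGCR, opposite ∠G+∠R]

∠CGP = 58°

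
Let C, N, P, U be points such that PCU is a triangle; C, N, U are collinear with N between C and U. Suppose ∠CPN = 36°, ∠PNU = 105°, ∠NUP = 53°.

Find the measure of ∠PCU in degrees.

1. ∠CNP = 75°  [linear pair at N on CU]
2. ∠NCP = 69°  [△PCN]
3. ∠PCU = 69°  [N on ray CU]

∠PCU = 69°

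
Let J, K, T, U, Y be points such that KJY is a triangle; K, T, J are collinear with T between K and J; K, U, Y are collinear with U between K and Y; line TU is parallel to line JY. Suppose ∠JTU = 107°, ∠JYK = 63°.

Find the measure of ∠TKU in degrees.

1. ∠KTU = 73°  [linear pair at T on KJ]
2. ∠KUT = 63°  [TU∥JY, corresponding at U]
3. ∠TKU = 44°  [△KTU]

∠TKU = 44°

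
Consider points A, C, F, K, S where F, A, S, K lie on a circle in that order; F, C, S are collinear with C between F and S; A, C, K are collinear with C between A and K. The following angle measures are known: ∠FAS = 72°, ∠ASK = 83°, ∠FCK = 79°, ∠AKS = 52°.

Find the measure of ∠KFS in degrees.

1. ∠FKS = 108°  [cyclic FASK, opposite ∠A+∠K]
2. ∠KCS = 101°  [linear pair at C on FS]
3. ∠FSK = 27°  [△SCK]
4. ∠KFS = 45°  [△FSK]

∠KFS = 45°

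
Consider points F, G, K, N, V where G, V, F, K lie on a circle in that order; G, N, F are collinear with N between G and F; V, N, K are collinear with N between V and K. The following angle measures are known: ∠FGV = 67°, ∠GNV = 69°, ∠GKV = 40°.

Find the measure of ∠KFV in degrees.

1. ∠GVK = 44°  [△GNV]
2. ∠KGV = 96°  [△GVK]
3. ∠KFV = 84°  [cyclic GVFK, opposite ∠G+∠F]

∠KFV = 84°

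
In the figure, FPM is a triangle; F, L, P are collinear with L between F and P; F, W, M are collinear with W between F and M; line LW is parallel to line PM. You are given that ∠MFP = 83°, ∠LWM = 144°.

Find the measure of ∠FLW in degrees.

∠FLW = 61°

1. ∠LFW = 83°  [L on FP, W on FM]
2. ∠FWL = 36°  [linear pair at W on FM]
3. ∠FLW = 61°  [△FLW]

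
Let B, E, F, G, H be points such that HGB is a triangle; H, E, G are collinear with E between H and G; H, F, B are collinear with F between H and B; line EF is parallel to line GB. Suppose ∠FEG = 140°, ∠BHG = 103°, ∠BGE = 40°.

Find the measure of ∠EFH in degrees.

1. ∠FEH = 40°  [linear pair at E on HG]
2. ∠EHF = 103°  [E on HG, F on HB]
3. ∠EFH = 37°  [△HEF]

∠EFH = 37°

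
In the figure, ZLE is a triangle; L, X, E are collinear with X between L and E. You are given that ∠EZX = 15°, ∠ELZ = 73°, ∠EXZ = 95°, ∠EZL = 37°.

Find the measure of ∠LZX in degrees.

∠LZX = 22°

1. ∠XLZ = 73°  [X on ray LE]
2. ∠LXZ = 85°  [linear pair at X on LE]
3. ∠LZX = 22°  [△ZLX]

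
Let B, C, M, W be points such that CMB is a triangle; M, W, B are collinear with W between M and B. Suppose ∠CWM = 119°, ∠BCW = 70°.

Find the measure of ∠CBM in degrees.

1. ∠BWC = 61°  [linear pair at W on MB]
2. ∠CBW = 49°  [△CWB]
3. ∠CBM = 49°  [W on ray BM]

∠CBM = 49°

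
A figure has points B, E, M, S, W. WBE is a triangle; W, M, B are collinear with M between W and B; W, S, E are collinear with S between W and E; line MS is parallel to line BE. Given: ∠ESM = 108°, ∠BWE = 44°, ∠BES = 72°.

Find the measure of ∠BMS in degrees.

∠BMS = 116°

1. ∠MSW = 72°  [linear pair at S on WE]
2. ∠MWS = 44°  [M on WB, S on WE]
3. ∠SMW = 64°  [△WMS]
4. ∠BMS = 116°  [linear pair at M on WB]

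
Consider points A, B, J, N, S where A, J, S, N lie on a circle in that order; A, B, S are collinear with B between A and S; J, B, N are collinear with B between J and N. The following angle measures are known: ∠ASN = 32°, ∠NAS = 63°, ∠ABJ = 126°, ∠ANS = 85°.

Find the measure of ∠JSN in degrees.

∠JSN = 95°

1. ∠NJS = 63°  [same arc SN]
2. ∠NBS = 126°  [vertical angles at B]
3. ∠JNS = 22°  [△SBN]
4. ∠JSN = 95°  [△JSN]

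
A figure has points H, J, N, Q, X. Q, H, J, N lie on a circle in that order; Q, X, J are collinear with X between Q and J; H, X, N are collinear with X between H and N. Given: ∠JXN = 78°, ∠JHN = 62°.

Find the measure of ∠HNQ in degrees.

∠HNQ = 16°

1. ∠NXQ = 102°  [linear pair at X on QJ]
2. ∠JQN = 62°  [same arc JN]
3. ∠HNQ = 16°  [△QXN]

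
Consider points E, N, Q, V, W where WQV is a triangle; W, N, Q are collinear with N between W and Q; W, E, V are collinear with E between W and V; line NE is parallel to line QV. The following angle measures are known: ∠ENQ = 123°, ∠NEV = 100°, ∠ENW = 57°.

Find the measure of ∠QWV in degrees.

∠QWV = 43°

1. ∠NEW = 80°  [linear pair at E on WV]
2. ∠EWN = 43°  [△WNE]
3. ∠QWV = 43°  [N on WQ, E on WV]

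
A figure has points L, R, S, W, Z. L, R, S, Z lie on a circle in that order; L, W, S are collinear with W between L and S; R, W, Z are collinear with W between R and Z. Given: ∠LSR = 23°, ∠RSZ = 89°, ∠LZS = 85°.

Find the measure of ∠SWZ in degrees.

∠SWZ = 52°

1. ∠LZR = 23°  [same arc LR]
2. ∠RLZ = 91°  [cyclic LRSZ, opposite ∠L+∠S]
3. ∠LRS = 95°  [cyclic LRSZ, opposite ∠R+∠Z]
4. ∠LRZ = 66°  [△LRZ]
5. ∠RLS = 62°  [△LRS]
6. ∠LSZ = 66°  [same arc LZ]
7. ∠RZS = 62°  [same arc RS]
8. ∠SWZ = 52°  [△SWZ]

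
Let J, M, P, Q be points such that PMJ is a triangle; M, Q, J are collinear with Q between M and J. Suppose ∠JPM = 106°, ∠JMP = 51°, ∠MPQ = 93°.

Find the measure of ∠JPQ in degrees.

∠JPQ = 13°

1. ∠MJP = 23°  [△PMJ]
2. ∠PMQ = 51°  [Q on ray MJ]
3. ∠MQP = 36°  [△PMQ]
4. ∠PJQ = 23°  [Q on ray JM]
5. ∠JQP = 144°  [linear pair at Q on MJ]
6. ∠JPQ = 13°  [△PQJ]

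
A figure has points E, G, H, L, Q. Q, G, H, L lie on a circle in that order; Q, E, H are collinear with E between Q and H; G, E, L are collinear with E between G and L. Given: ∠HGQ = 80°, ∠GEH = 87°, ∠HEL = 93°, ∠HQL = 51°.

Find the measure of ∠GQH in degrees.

∠GQH = 58°

1. ∠HGL = 51°  [same arc HL]
2. ∠GHQ = 42°  [△GEH]
3. ∠GQH = 58°  [△QGH]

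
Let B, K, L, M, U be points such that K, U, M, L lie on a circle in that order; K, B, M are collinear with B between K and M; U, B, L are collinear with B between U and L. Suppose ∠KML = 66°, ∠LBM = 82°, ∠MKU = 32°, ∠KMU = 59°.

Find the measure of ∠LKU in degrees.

1. ∠KUL = 66°  [same arc KL]
2. ∠KLU = 59°  [same arc KU]
3. ∠LKU = 55°  [△KUL]

∠LKU = 55°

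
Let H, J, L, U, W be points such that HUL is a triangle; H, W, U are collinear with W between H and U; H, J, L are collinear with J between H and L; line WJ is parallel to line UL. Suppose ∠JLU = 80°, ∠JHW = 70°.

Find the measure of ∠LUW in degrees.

∠LUW = 30°

1. ∠HLU = 80°  [J on ray LH]
2. ∠LHU = 70°  [W on HU, J on HL]
3. ∠HUL = 30°  [△HUL]
4. ∠LUW = 30°  [W on ray UH]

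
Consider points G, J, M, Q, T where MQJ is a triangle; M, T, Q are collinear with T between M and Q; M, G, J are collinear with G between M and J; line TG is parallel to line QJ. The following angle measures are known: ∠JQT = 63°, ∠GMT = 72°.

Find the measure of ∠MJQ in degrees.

∠MJQ = 45°

1. ∠JQM = 63°  [T on ray QM]
2. ∠JMQ = 72°  [T on MQ, G on MJ]
3. ∠MJQ = 45°  [△MQJ]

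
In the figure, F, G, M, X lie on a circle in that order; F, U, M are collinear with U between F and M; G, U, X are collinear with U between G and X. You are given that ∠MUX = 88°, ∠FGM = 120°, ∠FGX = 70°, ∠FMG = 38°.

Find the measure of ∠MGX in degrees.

∠MGX = 50°

1. ∠FUG = 88°  [vertical angles at U]
2. ∠GUM = 92°  [linear pair at U on FM]
3. ∠MGX = 50°  [△GUM]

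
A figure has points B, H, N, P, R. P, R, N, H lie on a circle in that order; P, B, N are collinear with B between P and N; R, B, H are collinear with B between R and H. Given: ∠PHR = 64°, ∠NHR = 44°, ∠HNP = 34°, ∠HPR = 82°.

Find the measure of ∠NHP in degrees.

∠NHP = 108°

1. ∠PNR = 64°  [same arc PR]
2. ∠NPR = 44°  [same arc RN]
3. ∠NRP = 72°  [△PRN]
4. ∠NHP = 108°  [cyclic PRNH, opposite ∠R+∠H]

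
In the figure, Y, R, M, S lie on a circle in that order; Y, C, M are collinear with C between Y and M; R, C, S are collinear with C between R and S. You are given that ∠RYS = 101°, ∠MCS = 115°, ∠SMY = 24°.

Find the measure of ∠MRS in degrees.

∠MRS = 60°

1. ∠RMS = 79°  [cyclic YRMS, opposite ∠Y+∠M]
2. ∠MSR = 41°  [△MCS]
3. ∠MRS = 60°  [△RMS]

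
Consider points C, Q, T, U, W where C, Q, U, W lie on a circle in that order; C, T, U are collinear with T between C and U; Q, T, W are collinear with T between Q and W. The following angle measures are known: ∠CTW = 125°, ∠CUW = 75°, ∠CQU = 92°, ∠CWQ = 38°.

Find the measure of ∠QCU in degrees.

1. ∠QTU = 125°  [vertical angles at T]
2. ∠CQW = 75°  [same arc CW]
3. ∠CTQ = 55°  [linear pair at T on CU]
4. ∠QCU = 50°  [△CTQ]

∠QCU = 50°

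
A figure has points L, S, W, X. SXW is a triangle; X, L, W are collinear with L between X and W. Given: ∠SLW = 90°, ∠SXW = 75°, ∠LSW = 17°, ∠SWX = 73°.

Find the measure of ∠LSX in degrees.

1. ∠SLX = 90°  [linear pair at L on XW]
2. ∠LXS = 75°  [L on ray XW]
3. ∠LSX = 15°  [△SXL]

∠LSX = 15°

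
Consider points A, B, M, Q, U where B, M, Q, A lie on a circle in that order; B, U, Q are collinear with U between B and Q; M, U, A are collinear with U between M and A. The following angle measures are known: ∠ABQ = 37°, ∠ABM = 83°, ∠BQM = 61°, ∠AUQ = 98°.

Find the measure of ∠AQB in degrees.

∠AQB = 36°

1. ∠AMQ = 37°  [same arc QA]
2. ∠AQM = 97°  [cyclic BMQA, opposite ∠B+∠Q]
3. ∠MAQ = 46°  [△MQA]
4. ∠AQB = 36°  [△QUA]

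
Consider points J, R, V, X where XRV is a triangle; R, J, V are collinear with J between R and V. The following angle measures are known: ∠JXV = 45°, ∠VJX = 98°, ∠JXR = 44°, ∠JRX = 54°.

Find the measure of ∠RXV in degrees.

1. ∠JVX = 37°  [△XJV]
2. ∠VRX = 54°  [J on ray RV]
3. ∠RVX = 37°  [J on ray VR]
4. ∠RXV = 89°  [△XRV]

∠RXV = 89°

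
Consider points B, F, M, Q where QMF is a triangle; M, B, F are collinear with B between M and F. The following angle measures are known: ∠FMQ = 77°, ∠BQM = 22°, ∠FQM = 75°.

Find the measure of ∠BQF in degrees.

1. ∠MFQ = 28°  [△QMF]
2. ∠BMQ = 77°  [B on ray MF]
3. ∠MBQ = 81°  [△QMB]
4. ∠BFQ = 28°  [B on ray FM]
5. ∠FBQ = 99°  [linear pair at B on MF]
6. ∠BQF = 53°  [△QBF]

∠BQF = 53°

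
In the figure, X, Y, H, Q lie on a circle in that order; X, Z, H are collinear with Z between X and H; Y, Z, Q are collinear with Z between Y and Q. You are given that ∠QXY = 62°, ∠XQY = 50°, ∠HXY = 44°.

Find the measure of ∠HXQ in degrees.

∠HXQ = 18°

1. ∠QHY = 118°  [cyclic XYHQ, opposite ∠X+∠H]
2. ∠HQY = 44°  [same arc YH]
3. ∠HYQ = 18°  [△YHQ]
4. ∠HXQ = 18°  [same arc HQ]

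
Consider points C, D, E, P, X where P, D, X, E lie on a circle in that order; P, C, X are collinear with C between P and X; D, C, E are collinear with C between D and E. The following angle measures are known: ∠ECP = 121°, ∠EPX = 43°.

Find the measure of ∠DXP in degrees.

1. ∠DCX = 121°  [vertical angles at C]
2. ∠EDX = 43°  [same arc XE]
3. ∠DXP = 16°  [△DCX]

∠DXP = 16°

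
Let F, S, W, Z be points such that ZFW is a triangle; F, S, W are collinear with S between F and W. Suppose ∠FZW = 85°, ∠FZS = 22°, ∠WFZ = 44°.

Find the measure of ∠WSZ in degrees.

∠WSZ = 66°

1. ∠SFZ = 44°  [S on ray FW]
2. ∠FSZ = 114°  [△ZFS]
3. ∠WSZ = 66°  [linear pair at S on FW]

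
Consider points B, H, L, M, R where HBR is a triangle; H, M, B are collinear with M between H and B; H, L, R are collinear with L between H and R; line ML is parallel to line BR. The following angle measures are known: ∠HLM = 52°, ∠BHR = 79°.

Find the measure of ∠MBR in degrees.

∠MBR = 49°

1. ∠BRH = 52°  [ML∥BR, corresponding at L]
2. ∠HBR = 49°  [△HBR]
3. ∠MBR = 49°  [M on ray BH]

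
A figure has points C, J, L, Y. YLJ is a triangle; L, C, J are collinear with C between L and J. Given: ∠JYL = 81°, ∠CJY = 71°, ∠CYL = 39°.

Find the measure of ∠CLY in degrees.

1. ∠LJY = 71°  [C on ray JL]
2. ∠JLY = 28°  [△YLJ]
3. ∠CLY = 28°  [C on ray LJ]

∠CLY = 28°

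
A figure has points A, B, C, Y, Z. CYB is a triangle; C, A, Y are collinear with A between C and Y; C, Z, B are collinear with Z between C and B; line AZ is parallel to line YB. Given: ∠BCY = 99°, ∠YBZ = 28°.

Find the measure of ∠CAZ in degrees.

1. ∠CBY = 28°  [Z on ray BC]
2. ∠BYC = 53°  [△CYB]
3. ∠CAZ = 53°  [AZ∥YB, corresponding at A]

∠CAZ = 53°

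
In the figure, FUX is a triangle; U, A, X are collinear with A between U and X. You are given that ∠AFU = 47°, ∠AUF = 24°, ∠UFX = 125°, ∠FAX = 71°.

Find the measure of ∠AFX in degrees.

∠AFX = 78°

1. ∠FUX = 24°  [A on ray UX]
2. ∠FXU = 31°  [△FUX]
3. ∠AXF = 31°  [A on ray XU]
4. ∠AFX = 78°  [△FAX]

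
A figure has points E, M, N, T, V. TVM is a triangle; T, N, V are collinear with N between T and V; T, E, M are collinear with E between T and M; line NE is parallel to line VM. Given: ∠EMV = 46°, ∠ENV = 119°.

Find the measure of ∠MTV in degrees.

1. ∠TMV = 46°  [E on ray MT]
2. ∠ENT = 61°  [linear pair at N on TV]
3. ∠NET = 46°  [NE∥VM, corresponding at E]
4. ∠ETN = 73°  [△TNE]
5. ∠MTV = 73°  [N on TV, E on TM]

∠MTV = 73°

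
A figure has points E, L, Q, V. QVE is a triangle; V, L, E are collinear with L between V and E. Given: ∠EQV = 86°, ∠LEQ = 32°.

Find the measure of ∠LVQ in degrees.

∠LVQ = 62°

1. ∠QEV = 32°  [L on ray EV]
2. ∠EVQ = 62°  [△QVE]
3. ∠LVQ = 62°  [L on ray VE]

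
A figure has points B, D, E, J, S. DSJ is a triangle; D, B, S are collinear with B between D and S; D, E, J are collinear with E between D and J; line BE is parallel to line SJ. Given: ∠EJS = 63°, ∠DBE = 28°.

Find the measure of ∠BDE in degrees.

1. ∠DJS = 63°  [E on ray JD]
2. ∠DSJ = 28°  [BE∥SJ, corresponding at B]
3. ∠JDS = 89°  [△DSJ]
4. ∠BDE = 89°  [B on DS, E on DJ]

∠BDE = 89°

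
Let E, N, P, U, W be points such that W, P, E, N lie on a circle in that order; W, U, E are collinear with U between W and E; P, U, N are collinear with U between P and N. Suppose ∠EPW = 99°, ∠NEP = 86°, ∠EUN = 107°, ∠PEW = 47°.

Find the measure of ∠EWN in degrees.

∠EWN = 60°

1. ∠NUW = 73°  [linear pair at U on WE]
2. ∠PNW = 47°  [same arc WP]
3. ∠EWN = 60°  [△WUN]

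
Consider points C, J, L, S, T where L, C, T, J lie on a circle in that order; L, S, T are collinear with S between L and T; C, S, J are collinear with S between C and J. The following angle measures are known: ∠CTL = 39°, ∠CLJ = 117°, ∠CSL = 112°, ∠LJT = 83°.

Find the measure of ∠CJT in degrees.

1. ∠CJL = 39°  [same arc LC]
2. ∠JCL = 24°  [△LCJ]
3. ∠JST = 112°  [vertical angles at S]
4. ∠JTL = 24°  [same arc LJ]
5. ∠CJT = 44°  [△TSJ]

∠CJT = 44°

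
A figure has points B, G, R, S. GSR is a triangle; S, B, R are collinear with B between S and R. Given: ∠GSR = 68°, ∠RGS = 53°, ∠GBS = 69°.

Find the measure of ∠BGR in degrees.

∠BGR = 10°

1. ∠GRS = 59°  [△GSR]
2. ∠GBR = 111°  [linear pair at B on SR]
3. ∠BRG = 59°  [B on ray RS]
4. ∠BGR = 10°  [△GBR]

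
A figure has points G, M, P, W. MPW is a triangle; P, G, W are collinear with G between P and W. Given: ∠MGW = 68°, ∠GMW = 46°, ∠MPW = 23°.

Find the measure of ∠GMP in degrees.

1. ∠MGP = 112°  [linear pair at G on PW]
2. ∠GPM = 23°  [G on ray PW]
3. ∠GMP = 45°  [△MPG]

∠GMP = 45°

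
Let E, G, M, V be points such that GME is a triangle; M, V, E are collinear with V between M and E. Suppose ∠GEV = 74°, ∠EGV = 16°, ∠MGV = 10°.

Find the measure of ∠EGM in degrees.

∠EGM = 26°

1. ∠EVG = 90°  [△GVE]
2. ∠GEM = 74°  [V on ray EM]
3. ∠GVM = 90°  [linear pair at V on ME]
4. ∠GMV = 80°  [△GMV]
5. ∠EMG = 80°  [V on ray ME]
6. ∠EGM = 26°  [△GME]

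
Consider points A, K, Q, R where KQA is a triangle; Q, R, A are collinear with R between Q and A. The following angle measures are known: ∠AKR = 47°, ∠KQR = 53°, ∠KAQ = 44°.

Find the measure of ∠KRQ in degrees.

∠KRQ = 91°

1. ∠KAR = 44°  [R on ray AQ]
2. ∠ARK = 89°  [△KRA]
3. ∠KRQ = 91°  [linear pair at R on QA]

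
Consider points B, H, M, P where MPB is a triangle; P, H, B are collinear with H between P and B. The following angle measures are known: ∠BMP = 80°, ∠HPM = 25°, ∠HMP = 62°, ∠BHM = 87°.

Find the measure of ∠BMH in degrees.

∠BMH = 18°

1. ∠BPM = 25°  [H on ray PB]
2. ∠MBP = 75°  [△MPB]
3. ∠HBM = 75°  [H on ray BP]
4. ∠BMH = 18°  [△MHB]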